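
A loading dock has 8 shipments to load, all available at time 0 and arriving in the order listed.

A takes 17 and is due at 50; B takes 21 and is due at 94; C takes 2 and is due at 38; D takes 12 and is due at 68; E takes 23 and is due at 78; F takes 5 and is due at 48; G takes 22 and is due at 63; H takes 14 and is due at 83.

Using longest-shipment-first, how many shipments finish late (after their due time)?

LPT (decreasing processing time): E G B A H D F C.
E: 0→23, due 78, tardiness 0
G: 23→45, due 63, tardiness 0
B: 45→66, due 94, tardiness 0
A: 66→83, due 50, tardiness 33
H: 83→97, due 83, tardiness 14
D: 97→109, due 68, tardiness 41
F: 109→114, due 48, tardiness 66
C: 114→116, due 38, tardiness 78
Late shipments: 5.

5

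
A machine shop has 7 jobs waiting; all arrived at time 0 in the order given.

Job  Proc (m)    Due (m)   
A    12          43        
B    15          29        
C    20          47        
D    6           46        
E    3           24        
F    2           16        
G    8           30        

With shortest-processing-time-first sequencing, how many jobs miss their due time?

2

SPT (increasing processing time): F E D G A B C.
F: 0→2, due 16, tardiness 0
E: 2→5, due 24, tardiness 0
D: 5→11, due 46, tardiness 0
G: 11→19, due 30, tardiness 0
A: 19→31, due 43, tardiness 0
B: 31→46, due 29, tardiness 17
C: 46→66, due 47, tardiness 19
Late jobs: 2.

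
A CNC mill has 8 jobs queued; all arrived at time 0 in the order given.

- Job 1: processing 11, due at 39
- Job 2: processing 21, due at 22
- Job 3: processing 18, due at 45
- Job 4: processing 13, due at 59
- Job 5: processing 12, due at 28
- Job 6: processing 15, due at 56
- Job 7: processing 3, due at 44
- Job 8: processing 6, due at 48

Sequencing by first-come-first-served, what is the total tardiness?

FIFO (arrival order): Job 1 Job 2 Job 3 Job 4 Job 5 Job 6 Job 7 Job 8.
Job 1: 0→11, due 39, tardiness 0
Job 2: 11→32, due 22, tardiness 10
Job 3: 32→50, due 45, tardiness 5
Job 4: 50→63, due 59, tardiness 4
Job 5: 63→75, due 28, tardiness 47
Job 6: 75→90, due 56, tardiness 34
Job 7: 90→93, due 44, tardiness 49
Job 8: 93→99, due 48, tardiness 51
Sum = 0+10+5+4+47+34+49+51 = 200.

200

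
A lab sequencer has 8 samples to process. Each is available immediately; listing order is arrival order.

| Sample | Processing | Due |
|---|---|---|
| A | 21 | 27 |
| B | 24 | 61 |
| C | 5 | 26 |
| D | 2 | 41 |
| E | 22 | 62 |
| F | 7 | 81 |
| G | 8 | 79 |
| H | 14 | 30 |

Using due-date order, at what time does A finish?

EDD (increasing due date): C A H D B E G F.
C: 0→5
A: 5→26

26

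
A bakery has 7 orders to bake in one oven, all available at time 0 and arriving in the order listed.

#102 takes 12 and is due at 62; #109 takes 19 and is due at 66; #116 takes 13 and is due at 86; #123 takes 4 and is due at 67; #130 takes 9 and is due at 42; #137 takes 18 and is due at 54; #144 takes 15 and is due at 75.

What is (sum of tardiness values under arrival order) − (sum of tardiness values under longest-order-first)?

FIFO (arrival order): #102 #109 #116 #123 #130 #137 #144.
#102: 0→12, due 62, tardiness 0
#109: 12→31, due 66, tardiness 0
#116: 31→44, due 86, tardiness 0
#123: 44→48, due 67, tardiness 0
#130: 48→57, due 42, tardiness 15
#137: 57→75, due 54, tardiness 21
#144: 75→90, due 75, tardiness 15
Sum = 0+0+0+0+15+21+15 = 51.
LPT (decreasing processing time): #109 #137 #144 #116 #102 #130 #123.
#109: 0→19, due 66, tardiness 0
#137: 19→37, due 54, tardiness 0
#144: 37→52, due 75, tardiness 0
#116: 52→65, due 86, tardiness 0
#102: 65→77, due 62, tardiness 15
#130: 77→86, due 42, tardiness 44
#123: 86→90, due 67, tardiness 23
Sum = 0+0+0+0+15+44+23 = 82.
Difference = 51 − 82 = -31.

-31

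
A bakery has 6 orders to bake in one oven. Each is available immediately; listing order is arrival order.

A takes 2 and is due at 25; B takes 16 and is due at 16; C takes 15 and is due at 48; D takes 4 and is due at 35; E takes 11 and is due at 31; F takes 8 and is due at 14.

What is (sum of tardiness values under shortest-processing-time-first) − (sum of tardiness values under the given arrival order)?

SPT (increasing processing time): A D F E C B.
A: 0→2, due 25, tardiness 0
D: 2→6, due 35, tardiness 0
F: 6→14, due 14, tardiness 0
E: 14→25, due 31, tardiness 0
C: 25→40, due 48, tardiness 0
B: 40→56, due 16, tardiness 40
Sum = 0+0+0+0+0+40 = 40.
FIFO (arrival order): A B C D E F.
A: 0→2, due 25, tardiness 0
B: 2→18, due 16, tardiness 2
C: 18→33, due 48, tardiness 0
D: 33→37, due 35, tardiness 2
E: 37→48, due 31, tardiness 17
F: 48→56, due 14, tardiness 42
Sum = 0+2+0+2+17+42 = 63.
Difference = 40 − 63 = -23.

-23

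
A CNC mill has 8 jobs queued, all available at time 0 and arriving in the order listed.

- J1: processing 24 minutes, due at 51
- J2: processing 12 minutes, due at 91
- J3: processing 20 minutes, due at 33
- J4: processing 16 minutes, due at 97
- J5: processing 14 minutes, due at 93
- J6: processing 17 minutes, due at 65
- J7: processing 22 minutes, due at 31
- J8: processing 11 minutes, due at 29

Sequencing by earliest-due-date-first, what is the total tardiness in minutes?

158

EDD (increasing due date): J8 J7 J3 J1 J6 J2 J5 J4.
J8: 0→11, due 29, tardiness 0
J7: 11→33, due 31, tardiness 2
J3: 33→53, due 33, tardiness 20
J1: 53→77, due 51, tardiness 26
J6: 77→94, due 65, tardiness 29
J2: 94→106, due 91, tardiness 15
J5: 106→120, due 93, tardiness 27
J4: 120→136, due 97, tardiness 39
Sum = 0+2+20+26+29+15+27+39 = 158.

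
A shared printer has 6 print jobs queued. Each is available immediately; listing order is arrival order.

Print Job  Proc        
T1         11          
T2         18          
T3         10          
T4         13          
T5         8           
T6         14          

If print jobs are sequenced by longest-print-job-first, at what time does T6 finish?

LPT (decreasing processing time): T2 T6 T4 T1 T3 T5.
T2: 0→18
T6: 18→32

32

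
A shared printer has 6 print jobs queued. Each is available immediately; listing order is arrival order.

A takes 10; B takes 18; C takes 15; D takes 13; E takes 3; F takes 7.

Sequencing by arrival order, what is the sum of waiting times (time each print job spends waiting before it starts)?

FIFO (arrival order): A B C D E F.
A: waits 0, runs 0→10
B: waits 10, runs 10→28
C: waits 28, runs 28→43
D: waits 43, runs 43→56
E: waits 56, runs 56→59
F: waits 59, runs 59→66
Sum = 0+10+28+43+56+59 = 196.

196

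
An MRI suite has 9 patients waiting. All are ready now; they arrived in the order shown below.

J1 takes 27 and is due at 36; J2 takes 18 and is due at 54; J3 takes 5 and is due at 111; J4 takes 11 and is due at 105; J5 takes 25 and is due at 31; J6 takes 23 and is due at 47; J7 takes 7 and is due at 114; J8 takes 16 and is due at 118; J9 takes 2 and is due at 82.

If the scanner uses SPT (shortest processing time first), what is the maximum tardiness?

98

SPT (increasing processing time): J9 J3 J7 J4 J8 J2 J6 J5 J1.
J9: 0→2, due 82, tardiness 0
J3: 2→7, due 111, tardiness 0
J7: 7→14, due 114, tardiness 0
J4: 14→25, due 105, tardiness 0
J8: 25→41, due 118, tardiness 0
J2: 41→59, due 54, tardiness 5
J6: 59→82, due 47, tardiness 35
J5: 82→107, due 31, tardiness 76
J1: 107→134, due 36, tardiness 98
Maximum = 98.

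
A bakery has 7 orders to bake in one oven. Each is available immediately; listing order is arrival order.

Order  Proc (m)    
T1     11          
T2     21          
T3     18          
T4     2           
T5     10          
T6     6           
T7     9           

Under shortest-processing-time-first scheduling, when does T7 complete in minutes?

SPT (increasing processing time): T4 T6 T7 T5 T1 T3 T2.
T4: 0→2
T6: 2→8
T7: 8→17

17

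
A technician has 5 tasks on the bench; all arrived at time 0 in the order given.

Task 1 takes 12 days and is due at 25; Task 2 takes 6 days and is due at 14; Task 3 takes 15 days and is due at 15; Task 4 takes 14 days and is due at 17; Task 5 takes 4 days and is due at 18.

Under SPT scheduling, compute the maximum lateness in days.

36

SPT (increasing processing time): Task 5 Task 2 Task 1 Task 4 Task 3.
Task 5: 0→4, due 18, lateness -14
Task 2: 4→10, due 14, lateness -4
Task 1: 10→22, due 25, lateness -3
Task 4: 22→36, due 17, lateness 19
Task 3: 36→51, due 15, lateness 36
Maximum = 36.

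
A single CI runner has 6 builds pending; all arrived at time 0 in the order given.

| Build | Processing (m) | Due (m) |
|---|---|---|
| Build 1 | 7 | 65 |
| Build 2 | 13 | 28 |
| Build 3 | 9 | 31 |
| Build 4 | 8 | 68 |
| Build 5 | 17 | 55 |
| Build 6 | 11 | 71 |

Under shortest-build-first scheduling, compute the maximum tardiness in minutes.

SPT (increasing processing time): Build 1 Build 4 Build 3 Build 6 Build 2 Build 5.
Build 1: 0→7, due 65, tardiness 0
Build 4: 7→15, due 68, tardiness 0
Build 3: 15→24, due 31, tardiness 0
Build 6: 24→35, due 71, tardiness 0
Build 2: 35→48, due 28, tardiness 20
Build 5: 48→65, due 55, tardiness 10
Maximum = 20.

20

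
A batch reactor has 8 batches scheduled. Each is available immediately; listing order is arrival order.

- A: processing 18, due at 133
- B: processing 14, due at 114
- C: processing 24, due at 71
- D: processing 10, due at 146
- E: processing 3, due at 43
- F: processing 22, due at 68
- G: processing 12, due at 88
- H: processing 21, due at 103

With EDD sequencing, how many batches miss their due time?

EDD (increasing due date): E F C G H B A D.
E: 0→3, due 43, tardiness 0
F: 3→25, due 68, tardiness 0
C: 25→49, due 71, tardiness 0
G: 49→61, due 88, tardiness 0
H: 61→82, due 103, tardiness 0
B: 82→96, due 114, tardiness 0
A: 96→114, due 133, tardiness 0
D: 114→124, due 146, tardiness 0
Late batches: 0.

0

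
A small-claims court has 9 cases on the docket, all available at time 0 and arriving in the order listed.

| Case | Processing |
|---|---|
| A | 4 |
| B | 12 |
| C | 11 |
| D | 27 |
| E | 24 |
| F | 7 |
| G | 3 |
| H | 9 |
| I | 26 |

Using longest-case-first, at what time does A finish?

LPT (decreasing processing time): D I E B C H F A G.
D: 0→27
I: 27→53
E: 53→77
B: 77→89
C: 89→100
H: 100→109
F: 109→116
A: 116→120

120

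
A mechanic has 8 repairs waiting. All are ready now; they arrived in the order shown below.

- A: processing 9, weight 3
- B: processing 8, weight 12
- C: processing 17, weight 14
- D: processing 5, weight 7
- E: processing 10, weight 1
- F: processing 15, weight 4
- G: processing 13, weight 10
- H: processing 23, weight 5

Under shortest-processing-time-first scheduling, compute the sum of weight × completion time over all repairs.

2557

SPT (increasing processing time): D B A E G F C H.
D: finishes 5, weight 7, w·C = 35
B: finishes 13, weight 12, w·C = 156
A: finishes 22, weight 3, w·C = 66
E: finishes 32, weight 1, w·C = 32
G: finishes 45, weight 10, w·C = 450
F: finishes 60, weight 4, w·C = 240
C: finishes 77, weight 14, w·C = 1078
H: finishes 100, weight 5, w·C = 500
Sum = 35+156+66+32+450+240+1078+500 = 2557.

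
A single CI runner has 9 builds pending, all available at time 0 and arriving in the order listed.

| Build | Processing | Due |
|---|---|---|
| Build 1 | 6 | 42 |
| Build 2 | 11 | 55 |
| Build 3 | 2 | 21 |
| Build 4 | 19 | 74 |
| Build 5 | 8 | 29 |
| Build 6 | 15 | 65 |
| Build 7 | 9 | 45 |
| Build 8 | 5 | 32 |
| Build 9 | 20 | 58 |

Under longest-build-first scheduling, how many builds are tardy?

LPT (decreasing processing time): Build 9 Build 4 Build 6 Build 2 Build 7 Build 5 Build 1 Build 8 Build 3.
Build 9: 0→20, due 58, tardiness 0
Build 4: 20→39, due 74, tardiness 0
Build 6: 39→54, due 65, tardiness 0
Build 2: 54→65, due 55, tardiness 10
Build 7: 65→74, due 45, tardiness 29
Build 5: 74→82, due 29, tardiness 53
Build 1: 82→88, due 42, tardiness 46
Build 8: 88→93, due 32, tardiness 61
Build 3: 93→95, due 21, tardiness 74
Late builds: 6.

6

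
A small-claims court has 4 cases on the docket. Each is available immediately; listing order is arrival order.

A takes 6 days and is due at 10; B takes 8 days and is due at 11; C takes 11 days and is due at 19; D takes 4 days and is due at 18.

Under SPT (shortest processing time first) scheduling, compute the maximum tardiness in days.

SPT (increasing processing time): D A B C.
D: 0→4, due 18, tardiness 0
A: 4→10, due 10, tardiness 0
B: 10→18, due 11, tardiness 7
C: 18→29, due 19, tardiness 10
Maximum = 10.

10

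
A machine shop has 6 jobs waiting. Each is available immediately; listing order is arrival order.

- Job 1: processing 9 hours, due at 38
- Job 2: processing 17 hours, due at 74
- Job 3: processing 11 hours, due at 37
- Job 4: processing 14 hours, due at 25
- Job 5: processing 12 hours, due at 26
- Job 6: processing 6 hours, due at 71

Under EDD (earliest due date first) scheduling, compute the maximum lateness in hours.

8

EDD (increasing due date): Job 4 Job 5 Job 3 Job 1 Job 6 Job 2.
Job 4: 0→14, due 25, lateness -11
Job 5: 14→26, due 26, lateness 0
Job 3: 26→37, due 37, lateness 0
Job 1: 37→46, due 38, lateness 8
Job 6: 46→52, due 71, lateness -19
Job 2: 52→69, due 74, lateness -5
Maximum = 8.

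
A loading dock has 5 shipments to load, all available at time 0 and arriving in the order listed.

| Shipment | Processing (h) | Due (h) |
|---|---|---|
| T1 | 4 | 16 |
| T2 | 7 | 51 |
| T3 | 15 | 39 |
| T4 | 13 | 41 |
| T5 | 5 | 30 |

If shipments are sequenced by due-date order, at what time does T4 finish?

EDD (increasing due date): T1 T5 T3 T4 T2.
T1: 0→4
T5: 4→9
T3: 9→24
T4: 24→37

37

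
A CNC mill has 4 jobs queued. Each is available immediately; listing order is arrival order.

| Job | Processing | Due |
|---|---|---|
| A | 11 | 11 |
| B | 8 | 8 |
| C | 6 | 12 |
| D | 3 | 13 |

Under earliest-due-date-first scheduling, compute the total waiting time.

52

EDD (increasing due date): B A C D.
B: waits 0, runs 0→8
A: waits 8, runs 8→19
C: waits 19, runs 19→25
D: waits 25, runs 25→28
Sum = 0+8+19+25 = 52.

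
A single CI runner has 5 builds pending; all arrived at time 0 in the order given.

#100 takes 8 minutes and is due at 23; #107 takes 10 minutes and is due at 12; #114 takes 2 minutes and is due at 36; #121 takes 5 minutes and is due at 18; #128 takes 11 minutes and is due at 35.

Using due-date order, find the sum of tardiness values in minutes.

EDD (increasing due date): #107 #121 #100 #128 #114.
#107: 0→10, due 12, tardiness 0
#121: 10→15, due 18, tardiness 0
#100: 15→23, due 23, tardiness 0
#128: 23→34, due 35, tardiness 0
#114: 34→36, due 36, tardiness 0
Sum = 0+0+0+0+0 = 0.

0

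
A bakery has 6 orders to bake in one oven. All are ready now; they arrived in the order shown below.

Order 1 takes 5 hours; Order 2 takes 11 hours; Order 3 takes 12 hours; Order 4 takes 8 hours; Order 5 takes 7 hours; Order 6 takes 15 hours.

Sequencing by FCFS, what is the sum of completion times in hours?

FIFO (arrival order): Order 1 Order 2 Order 3 Order 4 Order 5 Order 6.
Order 1: 0→5
Order 2: 5→16
Order 3: 16→28
Order 4: 28→36
Order 5: 36→43
Order 6: 43→58
Sum = 5+16+28+36+43+58 = 186.

186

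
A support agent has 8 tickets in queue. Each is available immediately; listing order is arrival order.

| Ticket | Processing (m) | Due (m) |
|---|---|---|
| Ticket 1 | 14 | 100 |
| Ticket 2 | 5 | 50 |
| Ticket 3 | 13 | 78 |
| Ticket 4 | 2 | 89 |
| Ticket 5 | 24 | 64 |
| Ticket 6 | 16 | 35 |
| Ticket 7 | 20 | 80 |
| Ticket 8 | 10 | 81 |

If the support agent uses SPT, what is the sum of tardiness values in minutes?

SPT (increasing processing time): Ticket 4 Ticket 2 Ticket 8 Ticket 3 Ticket 1 Ticket 6 Ticket 7 Ticket 5.
Ticket 4: 0→2, due 89, tardiness 0
Ticket 2: 2→7, due 50, tardiness 0
Ticket 8: 7→17, due 81, tardiness 0
Ticket 3: 17→30, due 78, tardiness 0
Ticket 1: 30→44, due 100, tardiness 0
Ticket 6: 44→60, due 35, tardiness 25
Ticket 7: 60→80, due 80, tardiness 0
Ticket 5: 80→104, due 64, tardiness 40
Sum = 0+0+0+0+0+25+0+40 = 65.

65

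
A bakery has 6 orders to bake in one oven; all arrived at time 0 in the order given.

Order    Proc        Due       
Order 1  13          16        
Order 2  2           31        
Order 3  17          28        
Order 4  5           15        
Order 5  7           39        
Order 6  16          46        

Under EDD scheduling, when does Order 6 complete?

EDD (increasing due date): Order 4 Order 1 Order 3 Order 2 Order 5 Order 6.
Order 4: 0→5
Order 1: 5→18
Order 3: 18→35
Order 2: 35→37
Order 5: 37→44
Order 6: 44→60

60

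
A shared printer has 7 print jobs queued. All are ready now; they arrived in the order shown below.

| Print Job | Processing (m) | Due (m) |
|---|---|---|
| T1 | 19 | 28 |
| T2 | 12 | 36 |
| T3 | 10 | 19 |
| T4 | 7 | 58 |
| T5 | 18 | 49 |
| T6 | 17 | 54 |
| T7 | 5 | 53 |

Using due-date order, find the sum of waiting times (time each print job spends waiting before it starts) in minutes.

284

EDD (increasing due date): T3 T1 T2 T5 T7 T6 T4.
T3: waits 0, runs 0→10
T1: waits 10, runs 10→29
T2: waits 29, runs 29→41
T5: waits 41, runs 41→59
T7: waits 59, runs 59→64
T6: waits 64, runs 64→81
T4: waits 81, runs 81→88
Sum = 0+10+29+41+59+64+81 = 284.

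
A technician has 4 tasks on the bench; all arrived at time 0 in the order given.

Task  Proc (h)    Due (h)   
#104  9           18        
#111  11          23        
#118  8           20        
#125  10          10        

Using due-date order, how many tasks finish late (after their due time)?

3

EDD (increasing due date): #125 #104 #118 #111.
#125: 0→10, due 10, tardiness 0
#104: 10→19, due 18, tardiness 1
#118: 19→27, due 20, tardiness 7
#111: 27→38, due 23, tardiness 15
Late tasks: 3.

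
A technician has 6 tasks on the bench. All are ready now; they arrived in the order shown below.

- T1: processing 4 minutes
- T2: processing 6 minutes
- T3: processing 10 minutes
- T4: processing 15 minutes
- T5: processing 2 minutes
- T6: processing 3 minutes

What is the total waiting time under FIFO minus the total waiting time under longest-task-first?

FIFO (arrival order): T1 T2 T3 T4 T5 T6.
T1: waits 0, runs 0→4
T2: waits 4, runs 4→10
T3: waits 10, runs 10→20
T4: waits 20, runs 20→35
T5: waits 35, runs 35→37
T6: waits 37, runs 37→40
Sum = 0+4+10+20+35+37 = 106.
LPT (decreasing processing time): T4 T3 T2 T1 T6 T5.
T4: waits 0, runs 0→15
T3: waits 15, runs 15→25
T2: waits 25, runs 25→31
T1: waits 31, runs 31→35
T6: waits 35, runs 35→38
T5: waits 38, runs 38→40
Sum = 0+15+25+31+35+38 = 144.
Difference = 106 − 144 = -38.

-38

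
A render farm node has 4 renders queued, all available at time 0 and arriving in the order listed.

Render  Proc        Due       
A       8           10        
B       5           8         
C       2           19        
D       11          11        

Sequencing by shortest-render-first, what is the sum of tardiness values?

SPT (increasing processing time): C B A D.
C: 0→2, due 19, tardiness 0
B: 2→7, due 8, tardiness 0
A: 7→15, due 10, tardiness 5
D: 15→26, due 11, tardiness 15
Sum = 0+0+5+15 = 20.

20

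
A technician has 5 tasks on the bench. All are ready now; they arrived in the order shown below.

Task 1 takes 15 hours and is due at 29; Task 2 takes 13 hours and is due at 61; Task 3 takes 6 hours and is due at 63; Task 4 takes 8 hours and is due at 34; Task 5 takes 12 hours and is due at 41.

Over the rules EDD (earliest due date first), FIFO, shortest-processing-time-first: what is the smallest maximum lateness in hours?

EDD (increasing due date): Task 1 Task 4 Task 5 Task 2 Task 3.
Task 1: 0→15, due 29, lateness -14
Task 4: 15→23, due 34, lateness -11
Task 5: 23→35, due 41, lateness -6
Task 2: 35→48, due 61, lateness -13
Task 3: 48→54, due 63, lateness -9
Maximum = -6.
FIFO (arrival order): Task 1 Task 2 Task 3 Task 4 Task 5.
Task 1: 0→15, due 29, lateness -14
Task 2: 15→28, due 61, lateness -33
Task 3: 28→34, due 63, lateness -29
Task 4: 34→42, due 34, lateness 8
Task 5: 42→54, due 41, lateness 13
Maximum = 13.
SPT (increasing processing time): Task 3 Task 4 Task 5 Task 2 Task 1.
Task 3: 0→6, due 63, lateness -57
Task 4: 6→14, due 34, lateness -20
Task 5: 14→26, due 41, lateness -15
Task 2: 26→39, due 61, lateness -22
Task 1: 39→54, due 29, lateness 25
Maximum = 25.
EDD -6, FIFO 13, SPT 25 → minimum -6.

-6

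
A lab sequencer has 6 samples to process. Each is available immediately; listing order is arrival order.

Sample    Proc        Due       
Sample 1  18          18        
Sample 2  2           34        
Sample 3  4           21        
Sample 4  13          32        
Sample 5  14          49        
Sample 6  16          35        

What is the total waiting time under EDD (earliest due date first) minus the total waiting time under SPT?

EDD (increasing due date): Sample 1 Sample 3 Sample 4 Sample 2 Sample 6 Sample 5.
Sample 1: waits 0, runs 0→18
Sample 3: waits 18, runs 18→22
Sample 4: waits 22, runs 22→35
Sample 2: waits 35, runs 35→37
Sample 6: waits 37, runs 37→53
Sample 5: waits 53, runs 53→67
Sum = 0+18+22+35+37+53 = 165.
SPT (increasing processing time): Sample 2 Sample 3 Sample 4 Sample 5 Sample 6 Sample 1.
Sample 2: waits 0, runs 0→2
Sample 3: waits 2, runs 2→6
Sample 4: waits 6, runs 6→19
Sample 5: waits 19, runs 19→33
Sample 6: waits 33, runs 33→49
Sample 1: waits 49, runs 49→67
Sum = 0+2+6+19+33+49 = 109.
Difference = 165 − 109 = 56.

56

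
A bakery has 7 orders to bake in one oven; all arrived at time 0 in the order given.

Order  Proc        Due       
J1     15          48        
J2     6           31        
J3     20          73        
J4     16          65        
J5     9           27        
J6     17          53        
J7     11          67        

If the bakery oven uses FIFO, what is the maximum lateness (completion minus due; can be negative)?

FIFO (arrival order): J1 J2 J3 J4 J5 J6 J7.
J1: 0→15, due 48, lateness -33
J2: 15→21, due 31, lateness -10
J3: 21→41, due 73, lateness -32
J4: 41→57, due 65, lateness -8
J5: 57→66, due 27, lateness 39
J6: 66→83, due 53, lateness 30
J7: 83→94, due 67, lateness 27
Maximum = 39.

39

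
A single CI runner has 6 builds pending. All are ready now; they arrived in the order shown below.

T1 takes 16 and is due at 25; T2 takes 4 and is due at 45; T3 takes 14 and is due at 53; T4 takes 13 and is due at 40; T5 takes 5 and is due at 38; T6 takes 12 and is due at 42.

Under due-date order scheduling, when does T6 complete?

46

EDD (increasing due date): T1 T5 T4 T6 T2 T3.
T1: 0→16
T5: 16→21
T4: 21→34
T6: 34→46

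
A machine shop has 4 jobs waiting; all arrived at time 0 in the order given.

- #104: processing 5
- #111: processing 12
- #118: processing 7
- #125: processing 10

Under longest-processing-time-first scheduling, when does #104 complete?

34

LPT (decreasing processing time): #111 #125 #118 #104.
#111: 0→12
#125: 12→22
#118: 22→29
#104: 29→34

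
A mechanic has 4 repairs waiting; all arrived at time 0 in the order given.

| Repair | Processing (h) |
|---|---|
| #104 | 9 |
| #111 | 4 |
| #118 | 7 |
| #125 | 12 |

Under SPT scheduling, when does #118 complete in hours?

11

SPT (increasing processing time): #111 #118 #104 #125.
#111: 0→4
#118: 4→11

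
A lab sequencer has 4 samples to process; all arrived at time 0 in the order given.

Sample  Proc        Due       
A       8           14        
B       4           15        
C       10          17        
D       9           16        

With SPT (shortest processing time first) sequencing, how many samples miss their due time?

2

SPT (increasing processing time): B A D C.
B: 0→4, due 15, tardiness 0
A: 4→12, due 14, tardiness 0
D: 12→21, due 16, tardiness 5
C: 21→31, due 17, tardiness 14
Late samples: 2.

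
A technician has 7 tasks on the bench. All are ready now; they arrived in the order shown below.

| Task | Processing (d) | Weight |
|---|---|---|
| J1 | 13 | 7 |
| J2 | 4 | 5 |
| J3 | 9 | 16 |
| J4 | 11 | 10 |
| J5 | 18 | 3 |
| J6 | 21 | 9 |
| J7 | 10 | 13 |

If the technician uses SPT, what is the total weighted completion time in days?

2165

SPT (increasing processing time): J2 J3 J7 J4 J1 J5 J6.
J2: finishes 4, weight 5, w·C = 20
J3: finishes 13, weight 16, w·C = 208
J7: finishes 23, weight 13, w·C = 299
J4: finishes 34, weight 10, w·C = 340
J1: finishes 47, weight 7, w·C = 329
J5: finishes 65, weight 3, w·C = 195
J6: finishes 86, weight 9, w·C = 774
Sum = 20+208+299+340+329+195+774 = 2165.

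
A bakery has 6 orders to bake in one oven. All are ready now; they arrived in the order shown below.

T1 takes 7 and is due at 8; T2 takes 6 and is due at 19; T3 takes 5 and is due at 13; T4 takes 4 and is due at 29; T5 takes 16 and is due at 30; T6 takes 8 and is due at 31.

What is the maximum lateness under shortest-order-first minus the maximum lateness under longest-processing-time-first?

-13

SPT (increasing processing time): T4 T3 T2 T1 T6 T5.
T4: 0→4, due 29, lateness -25
T3: 4→9, due 13, lateness -4
T2: 9→15, due 19, lateness -4
T1: 15→22, due 8, lateness 14
T6: 22→30, due 31, lateness -1
T5: 30→46, due 30, lateness 16
Maximum = 16.
LPT (decreasing processing time): T5 T6 T1 T2 T3 T4.
T5: 0→16, due 30, lateness -14
T6: 16→24, due 31, lateness -7
T1: 24→31, due 8, lateness 23
T2: 31→37, due 19, lateness 18
T3: 37→42, due 13, lateness 29
T4: 42→46, due 29, lateness 17
Maximum = 29.
Difference = 16 − 29 = -13.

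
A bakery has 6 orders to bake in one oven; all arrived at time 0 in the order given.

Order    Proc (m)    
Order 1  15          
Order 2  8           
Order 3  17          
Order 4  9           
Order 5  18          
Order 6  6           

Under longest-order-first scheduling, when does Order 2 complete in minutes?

67

LPT (decreasing processing time): Order 5 Order 3 Order 1 Order 4 Order 2 Order 6.
Order 5: 0→18
Order 3: 18→35
Order 1: 35→50
Order 4: 50→59
Order 2: 59→67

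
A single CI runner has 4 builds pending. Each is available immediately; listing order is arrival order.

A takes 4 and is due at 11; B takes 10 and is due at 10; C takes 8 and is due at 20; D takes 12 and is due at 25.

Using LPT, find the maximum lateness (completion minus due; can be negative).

LPT (decreasing processing time): D B C A.
D: 0→12, due 25, lateness -13
B: 12→22, due 10, lateness 12
C: 22→30, due 20, lateness 10
A: 30→34, due 11, lateness 23
Maximum = 23.

23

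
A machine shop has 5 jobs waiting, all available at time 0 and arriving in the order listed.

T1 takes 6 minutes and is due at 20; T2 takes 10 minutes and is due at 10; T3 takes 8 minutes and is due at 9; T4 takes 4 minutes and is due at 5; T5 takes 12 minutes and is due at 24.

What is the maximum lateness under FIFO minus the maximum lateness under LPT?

-12

FIFO (arrival order): T1 T2 T3 T4 T5.
T1: 0→6, due 20, lateness -14
T2: 6→16, due 10, lateness 6
T3: 16→24, due 9, lateness 15
T4: 24→28, due 5, lateness 23
T5: 28→40, due 24, lateness 16
Maximum = 23.
LPT (decreasing processing time): T5 T2 T3 T1 T4.
T5: 0→12, due 24, lateness -12
T2: 12→22, due 10, lateness 12
T3: 22→30, due 9, lateness 21
T1: 30→36, due 20, lateness 16
T4: 36→40, due 5, lateness 35
Maximum = 35.
Difference = 23 − 35 = -12.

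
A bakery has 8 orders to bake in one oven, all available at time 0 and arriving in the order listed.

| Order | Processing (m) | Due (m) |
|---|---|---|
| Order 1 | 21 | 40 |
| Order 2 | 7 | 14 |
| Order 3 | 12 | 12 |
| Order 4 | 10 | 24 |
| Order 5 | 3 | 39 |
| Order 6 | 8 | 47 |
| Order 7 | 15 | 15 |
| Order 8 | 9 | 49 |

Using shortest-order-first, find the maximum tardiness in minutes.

SPT (increasing processing time): Order 5 Order 2 Order 6 Order 8 Order 4 Order 3 Order 7 Order 1.
Order 5: 0→3, due 39, tardiness 0
Order 2: 3→10, due 14, tardiness 0
Order 6: 10→18, due 47, tardiness 0
Order 8: 18→27, due 49, tardiness 0
Order 4: 27→37, due 24, tardiness 13
Order 3: 37→49, due 12, tardiness 37
Order 7: 49→64, due 15, tardiness 49
Order 1: 64→85, due 40, tardiness 45
Maximum = 49.

49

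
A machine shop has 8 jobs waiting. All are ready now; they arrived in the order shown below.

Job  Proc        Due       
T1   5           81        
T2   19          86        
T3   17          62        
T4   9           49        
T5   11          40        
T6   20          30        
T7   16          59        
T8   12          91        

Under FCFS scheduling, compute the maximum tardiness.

FIFO (arrival order): T1 T2 T3 T4 T5 T6 T7 T8.
T1: 0→5, due 81, tardiness 0
T2: 5→24, due 86, tardiness 0
T3: 24→41, due 62, tardiness 0
T4: 41→50, due 49, tardiness 1
T5: 50→61, due 40, tardiness 21
T6: 61→81, due 30, tardiness 51
T7: 81→97, due 59, tardiness 38
T8: 97→109, due 91, tardiness 18
Maximum = 51.

51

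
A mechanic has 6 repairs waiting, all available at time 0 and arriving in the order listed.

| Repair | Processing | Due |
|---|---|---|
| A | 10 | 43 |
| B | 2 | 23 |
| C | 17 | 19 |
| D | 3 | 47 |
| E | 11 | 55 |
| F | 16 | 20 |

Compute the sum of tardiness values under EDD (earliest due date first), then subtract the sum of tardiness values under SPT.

-30

EDD (increasing due date): C F B A D E.
C: 0→17, due 19, tardiness 0
F: 17→33, due 20, tardiness 13
B: 33→35, due 23, tardiness 12
A: 35→45, due 43, tardiness 2
D: 45→48, due 47, tardiness 1
E: 48→59, due 55, tardiness 4
Sum = 0+13+12+2+1+4 = 32.
SPT (increasing processing time): B D A E F C.
B: 0→2, due 23, tardiness 0
D: 2→5, due 47, tardiness 0
A: 5→15, due 43, tardiness 0
E: 15→26, due 55, tardiness 0
F: 26→42, due 20, tardiness 22
C: 42→59, due 19, tardiness 40
Sum = 0+0+0+0+22+40 = 62.
Difference = 32 − 62 = -30.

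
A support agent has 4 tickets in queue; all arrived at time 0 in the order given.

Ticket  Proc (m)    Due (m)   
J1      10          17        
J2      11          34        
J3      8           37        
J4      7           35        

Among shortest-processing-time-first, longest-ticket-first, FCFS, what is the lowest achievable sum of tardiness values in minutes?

1

SPT (increasing processing time): J4 J3 J1 J2.
J4: 0→7, due 35, tardiness 0
J3: 7→15, due 37, tardiness 0
J1: 15→25, due 17, tardiness 8
J2: 25→36, due 34, tardiness 2
Sum = 0+0+8+2 = 10.
LPT (decreasing processing time): J2 J1 J3 J4.
J2: 0→11, due 34, tardiness 0
J1: 11→21, due 17, tardiness 4
J3: 21→29, due 37, tardiness 0
J4: 29→36, due 35, tardiness 1
Sum = 0+4+0+1 = 5.
FIFO (arrival order): J1 J2 J3 J4.
J1: 0→10, due 17, tardiness 0
J2: 10→21, due 34, tardiness 0
J3: 21→29, due 37, tardiness 0
J4: 29→36, due 35, tardiness 1
Sum = 0+0+0+1 = 1.
SPT 10, LPT 5, FIFO 1 → minimum 1.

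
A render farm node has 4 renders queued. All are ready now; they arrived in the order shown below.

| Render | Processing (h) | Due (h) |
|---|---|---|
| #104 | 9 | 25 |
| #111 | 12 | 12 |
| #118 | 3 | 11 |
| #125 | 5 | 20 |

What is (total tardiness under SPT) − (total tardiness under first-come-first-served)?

SPT (increasing processing time): #118 #125 #104 #111.
#118: 0→3, due 11, tardiness 0
#125: 3→8, due 20, tardiness 0
#104: 8→17, due 25, tardiness 0
#111: 17→29, due 12, tardiness 17
Sum = 0+0+0+17 = 17.
FIFO (arrival order): #104 #111 #118 #125.
#104: 0→9, due 25, tardiness 0
#111: 9→21, due 12, tardiness 9
#118: 21→24, due 11, tardiness 13
#125: 24→29, due 20, tardiness 9
Sum = 0+9+13+9 = 31.
Difference = 17 − 31 = -14.

-14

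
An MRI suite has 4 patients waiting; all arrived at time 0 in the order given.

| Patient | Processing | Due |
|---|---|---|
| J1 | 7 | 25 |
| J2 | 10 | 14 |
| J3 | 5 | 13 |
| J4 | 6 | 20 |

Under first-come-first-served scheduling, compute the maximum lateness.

FIFO (arrival order): J1 J2 J3 J4.
J1: 0→7, due 25, lateness -18
J2: 7→17, due 14, lateness 3
J3: 17→22, due 13, lateness 9
J4: 22→28, due 20, lateness 8
Maximum = 9.

9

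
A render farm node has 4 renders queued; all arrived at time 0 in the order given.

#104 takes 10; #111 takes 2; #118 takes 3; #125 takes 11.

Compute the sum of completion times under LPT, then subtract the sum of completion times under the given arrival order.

LPT (decreasing processing time): #125 #104 #118 #111.
#125: 0→11
#104: 11→21
#118: 21→24
#111: 24→26
Sum = 11+21+24+26 = 82.
FIFO (arrival order): #104 #111 #118 #125.
#104: 0→10
#111: 10→12
#118: 12→15
#125: 15→26
Sum = 10+12+15+26 = 63.
Difference = 82 − 63 = 19.

19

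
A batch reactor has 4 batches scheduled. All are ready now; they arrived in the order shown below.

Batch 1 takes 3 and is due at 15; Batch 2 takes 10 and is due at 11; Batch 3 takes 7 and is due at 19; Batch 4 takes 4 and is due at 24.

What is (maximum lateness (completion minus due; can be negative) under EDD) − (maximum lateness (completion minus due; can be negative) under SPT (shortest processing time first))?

-12

EDD (increasing due date): Batch 2 Batch 1 Batch 3 Batch 4.
Batch 2: 0→10, due 11, lateness -1
Batch 1: 10→13, due 15, lateness -2
Batch 3: 13→20, due 19, lateness 1
Batch 4: 20→24, due 24, lateness 0
Maximum = 1.
SPT (increasing processing time): Batch 1 Batch 4 Batch 3 Batch 2.
Batch 1: 0→3, due 15, lateness -12
Batch 4: 3→7, due 24, lateness -17
Batch 3: 7→14, due 19, lateness -5
Batch 2: 14→24, due 11, lateness 13
Maximum = 13.
Difference = 1 − 13 = -12.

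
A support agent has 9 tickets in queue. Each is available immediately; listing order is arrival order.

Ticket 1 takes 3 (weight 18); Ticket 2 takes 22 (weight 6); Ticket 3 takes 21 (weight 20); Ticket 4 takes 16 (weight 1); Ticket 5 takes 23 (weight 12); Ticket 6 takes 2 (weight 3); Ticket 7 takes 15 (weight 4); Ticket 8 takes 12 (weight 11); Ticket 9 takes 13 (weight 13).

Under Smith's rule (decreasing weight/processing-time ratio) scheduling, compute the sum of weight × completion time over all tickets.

3679

WSPT (decreasing weight/processing-time ratio): Ticket 1 Ticket 6 Ticket 9 Ticket 3 Ticket 8 Ticket 5 Ticket 2 Ticket 7 Ticket 4.
Ticket 1: finishes 3, weight 18, w·C = 54
Ticket 6: finishes 5, weight 3, w·C = 15
Ticket 9: finishes 18, weight 13, w·C = 234
Ticket 3: finishes 39, weight 20, w·C = 780
Ticket 8: finishes 51, weight 11, w·C = 561
Ticket 5: finishes 74, weight 12, w·C = 888
Ticket 2: finishes 96, weight 6, w·C = 576
Ticket 7: finishes 111, weight 4, w·C = 444
Ticket 4: finishes 127, weight 1, w·C = 127
Sum = 54+15+234+780+561+888+576+444+127 = 3679.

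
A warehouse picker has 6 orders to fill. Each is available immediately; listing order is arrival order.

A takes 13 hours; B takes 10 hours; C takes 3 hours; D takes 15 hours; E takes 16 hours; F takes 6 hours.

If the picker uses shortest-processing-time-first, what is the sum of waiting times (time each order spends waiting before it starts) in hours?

SPT (increasing processing time): C F B A D E.
C: waits 0, runs 0→3
F: waits 3, runs 3→9
B: waits 9, runs 9→19
A: waits 19, runs 19→32
D: waits 32, runs 32→47
E: waits 47, runs 47→63
Sum = 0+3+9+19+32+47 = 110.

110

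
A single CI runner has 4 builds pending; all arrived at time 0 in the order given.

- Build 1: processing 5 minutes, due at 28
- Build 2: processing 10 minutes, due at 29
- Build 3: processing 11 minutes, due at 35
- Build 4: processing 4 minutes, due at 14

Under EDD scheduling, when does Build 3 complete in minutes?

EDD (increasing due date): Build 4 Build 1 Build 2 Build 3.
Build 4: 0→4
Build 1: 4→9
Build 2: 9→19
Build 3: 19→30

30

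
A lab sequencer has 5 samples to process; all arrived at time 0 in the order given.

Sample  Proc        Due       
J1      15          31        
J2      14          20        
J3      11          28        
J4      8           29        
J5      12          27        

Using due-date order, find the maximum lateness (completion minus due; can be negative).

29

EDD (increasing due date): J2 J5 J3 J4 J1.
J2: 0→14, due 20, lateness -6
J5: 14→26, due 27, lateness -1
J3: 26→37, due 28, lateness 9
J4: 37→45, due 29, lateness 16
J1: 45→60, due 31, lateness 29
Maximum = 29.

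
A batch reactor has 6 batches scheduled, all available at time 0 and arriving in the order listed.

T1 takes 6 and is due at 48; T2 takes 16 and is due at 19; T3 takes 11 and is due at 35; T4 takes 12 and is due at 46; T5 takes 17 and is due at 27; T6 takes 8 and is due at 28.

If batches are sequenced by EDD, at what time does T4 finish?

EDD (increasing due date): T2 T5 T6 T3 T4 T1.
T2: 0→16
T5: 16→33
T6: 33→41
T3: 41→52
T4: 52→64

64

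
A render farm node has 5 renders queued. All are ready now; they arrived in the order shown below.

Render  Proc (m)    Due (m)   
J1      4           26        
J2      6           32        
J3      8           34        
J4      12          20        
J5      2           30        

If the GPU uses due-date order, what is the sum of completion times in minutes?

102

EDD (increasing due date): J4 J1 J5 J2 J3.
J4: 0→12
J1: 12→16
J5: 16→18
J2: 18→24
J3: 24→32
Sum = 12+16+18+24+32 = 102.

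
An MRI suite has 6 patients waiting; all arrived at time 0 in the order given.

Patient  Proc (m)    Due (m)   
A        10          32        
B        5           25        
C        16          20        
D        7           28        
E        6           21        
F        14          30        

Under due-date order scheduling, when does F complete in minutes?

48

EDD (increasing due date): C E B D F A.
C: 0→16
E: 16→22
B: 22→27
D: 27→34
F: 34→48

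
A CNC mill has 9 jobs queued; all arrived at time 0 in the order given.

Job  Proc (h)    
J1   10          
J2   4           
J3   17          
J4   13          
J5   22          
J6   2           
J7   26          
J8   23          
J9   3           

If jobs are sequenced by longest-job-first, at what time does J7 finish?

LPT (decreasing processing time): J7 J8 J5 J3 J4 J1 J2 J9 J6.
J7: 0→26

26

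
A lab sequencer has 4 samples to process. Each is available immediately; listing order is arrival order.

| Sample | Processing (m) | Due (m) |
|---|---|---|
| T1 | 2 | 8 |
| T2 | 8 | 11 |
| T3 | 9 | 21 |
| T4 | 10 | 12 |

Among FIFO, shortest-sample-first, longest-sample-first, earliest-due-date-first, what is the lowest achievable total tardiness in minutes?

FIFO (arrival order): T1 T2 T3 T4.
T1: 0→2, due 8, tardiness 0
T2: 2→10, due 11, tardiness 0
T3: 10→19, due 21, tardiness 0
T4: 19→29, due 12, tardiness 17
Sum = 0+0+0+17 = 17.
SPT (increasing processing time): T1 T2 T3 T4.
T1: 0→2, due 8, tardiness 0
T2: 2→10, due 11, tardiness 0
T3: 10→19, due 21, tardiness 0
T4: 19→29, due 12, tardiness 17
Sum = 0+0+0+17 = 17.
LPT (decreasing processing time): T4 T3 T2 T1.
T4: 0→10, due 12, tardiness 0
T3: 10→19, due 21, tardiness 0
T2: 19→27, due 11, tardiness 16
T1: 27→29, due 8, tardiness 21
Sum = 0+0+16+21 = 37.
EDD (increasing due date): T1 T2 T4 T3.
T1: 0→2, due 8, tardiness 0
T2: 2→10, due 11, tardiness 0
T4: 10→20, due 12, tardiness 8
T3: 20→29, due 21, tardiness 8
Sum = 0+0+8+8 = 16.
FIFO 17, SPT 17, LPT 37, EDD 16 → minimum 16.

16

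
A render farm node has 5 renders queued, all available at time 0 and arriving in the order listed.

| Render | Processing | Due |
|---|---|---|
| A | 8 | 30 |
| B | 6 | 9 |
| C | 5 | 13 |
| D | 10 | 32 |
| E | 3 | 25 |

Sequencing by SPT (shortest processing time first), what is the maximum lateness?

SPT (increasing processing time): E C B A D.
E: 0→3, due 25, lateness -22
C: 3→8, due 13, lateness -5
B: 8→14, due 9, lateness 5
A: 14→22, due 30, lateness -8
D: 22→32, due 32, lateness 0
Maximum = 5.

5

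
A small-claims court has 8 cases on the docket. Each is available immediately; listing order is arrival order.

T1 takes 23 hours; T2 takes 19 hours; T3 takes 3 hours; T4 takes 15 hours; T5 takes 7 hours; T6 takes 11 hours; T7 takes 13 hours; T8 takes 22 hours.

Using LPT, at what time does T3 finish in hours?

LPT (decreasing processing time): T1 T8 T2 T4 T7 T6 T5 T3.
T1: 0→23
T8: 23→45
T2: 45→64
T4: 64→79
T7: 79→92
T6: 92→103
T5: 103→110
T3: 110→113

113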